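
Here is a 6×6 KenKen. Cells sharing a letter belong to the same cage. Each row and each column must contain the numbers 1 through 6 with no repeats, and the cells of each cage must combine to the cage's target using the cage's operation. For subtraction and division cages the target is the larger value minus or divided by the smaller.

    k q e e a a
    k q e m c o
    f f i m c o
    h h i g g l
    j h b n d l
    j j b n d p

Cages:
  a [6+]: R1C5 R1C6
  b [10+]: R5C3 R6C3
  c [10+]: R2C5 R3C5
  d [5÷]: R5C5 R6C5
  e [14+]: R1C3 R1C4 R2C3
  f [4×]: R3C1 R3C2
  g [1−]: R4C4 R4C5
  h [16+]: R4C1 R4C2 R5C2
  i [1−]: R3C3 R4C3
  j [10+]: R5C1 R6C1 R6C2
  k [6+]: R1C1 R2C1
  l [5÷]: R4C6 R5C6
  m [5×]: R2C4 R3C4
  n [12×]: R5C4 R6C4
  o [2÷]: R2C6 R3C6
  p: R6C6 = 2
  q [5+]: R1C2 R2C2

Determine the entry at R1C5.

2

Cage p is given, leaving R6C6 = 2.
The only place for 2 in row 3 is R3C3.
In row 3, 3 can only go at R3C6, so R3C6 = 3.
3 is placed in column 6, so R2C6 = 6.
Row 2 already has 6; hence R2C5 = 4.
Cage c's pair has sum 10, which forces R3C5 = 6.
The only place for 5 in row 3 is R3C4.
Column 4 now contains 5, which forces R2C4 = 1.
Column 3 needs a 1, and only R4C3 is open for it.
Row 4 already has 1; hence R4C6 = 5.
The two cells of cage l must have quotient 5, so R5C6 = 1.
Cage a needs two cells with sum 6, leaving R1C5 = 2.
1 is placed in column 6; hence R1C6 = 4.
Row 4 now contains 5, so R4C1 = 6.
Cage h needs sum 16, so R4C2 = 4.
Column 5 already has 2; hence R4C5 = 3.
Cage h needs sum 16, leaving R5C2 = 6.
Row 5 now contains 6, which forces R5C3 = 4.
1 is placed in row 5, leaving R5C5 = 5.
4 is placed in column 3, so R6C3 = 6.
Cage d's pair has quotient 5, so R6C5 = 1.
4 is placed in row 1, so R1C1 = 1.
Row 1 now contains 2, which forces R1C2 = 3.
Row 1 now contains 3; hence R1C3 = 5.
Cage e needs sum 14, leaving R1C4 = 6.
The two cells of cage k must have sum 6, so R2C1 = 5.
Cage q's pair has sum 5, which forces R2C2 = 2.
Column 3 already has 5; hence R2C3 = 3.
The two cells of cage f must have product 4, leaving R3C1 = 4.
Column 2 now contains 4, which forces R3C2 = 1.
Row 4 now contains 3, so R4C4 = 2.
The two cells of cage n must have product 12, so R5C4 = 3.
4 is placed in column 1; hence R6C1 = 3.
Column 2 now contains 3, so R6C2 = 5.
The two cells of cage n must have product 12, leaving R6C4 = 4.
Row 5 already has 3, which forces R5C1 = 2.
Filled in: 1 3 5 6 2 4 / 5 2 3 1 4 6 / 4 1 2 5 6 3 / 6 4 1 2 3 5 / 2 6 4 3 5 1 / 3 5 6 4 1 2.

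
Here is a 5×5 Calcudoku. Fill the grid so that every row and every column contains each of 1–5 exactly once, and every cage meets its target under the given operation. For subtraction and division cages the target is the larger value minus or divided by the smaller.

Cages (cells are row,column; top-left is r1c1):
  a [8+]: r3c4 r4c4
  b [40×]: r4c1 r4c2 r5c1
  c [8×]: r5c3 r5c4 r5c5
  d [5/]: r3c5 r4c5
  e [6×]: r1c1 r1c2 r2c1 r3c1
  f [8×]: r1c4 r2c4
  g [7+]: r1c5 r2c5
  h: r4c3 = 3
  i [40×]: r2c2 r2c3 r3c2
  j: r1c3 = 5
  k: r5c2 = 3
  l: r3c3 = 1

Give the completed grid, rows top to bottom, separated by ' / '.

Cage e needs product 6, so r1c2 = 1.
Cage j is a single given cell, leaving r1c3 = 5.
Cage l is given, which forces r3c3 = 1.
1 is placed in row 3, leaving r3c5 = 5.
H is a freebie, so r4c3 = 3.
Row 4 now contains 3, leaving r4c4 = 5.
Column 5 now contains 5, which forces r4c5 = 1.
Cage k is given, so r5c2 = 3.
Cage e has product 6, which forces r2c1 = 1.
Cage i needs product 40, leaving r2c2 = 5.
Row 3 now contains 5; hence r3c4 = 3.
Cage b needs product 40; hence r5c1 = 5.
The 3 cells of cage c must have product 8, which forces r5c4 = 1.
Cage e has product 6, which forces r1c1 = 3.
Row 1 already has 3, so r1c5 = 4.
Column 5 now contains 4, which forces r2c5 = 3.
Row 3 now contains 3, which forces r3c1 = 2.
Row 3 now contains 2, which forces r3c2 = 4.
2 is placed in column 1, which forces r4c1 = 4.
Column 2 already has 4, leaving r4c2 = 2.
Column 5 now contains 4, so r5c5 = 2.
4 is placed in row 1; hence r1c4 = 2.
The 3 cells of cage i must have product 40, so r2c3 = 2.
The two cells of cage f must have product 8, so r2c4 = 4.
Row 5 already has 2, so r5c3 = 4.

3 1 5 2 4 / 1 5 2 4 3 / 2 4 1 3 5 / 4 2 3 5 1 / 5 3 4 1 2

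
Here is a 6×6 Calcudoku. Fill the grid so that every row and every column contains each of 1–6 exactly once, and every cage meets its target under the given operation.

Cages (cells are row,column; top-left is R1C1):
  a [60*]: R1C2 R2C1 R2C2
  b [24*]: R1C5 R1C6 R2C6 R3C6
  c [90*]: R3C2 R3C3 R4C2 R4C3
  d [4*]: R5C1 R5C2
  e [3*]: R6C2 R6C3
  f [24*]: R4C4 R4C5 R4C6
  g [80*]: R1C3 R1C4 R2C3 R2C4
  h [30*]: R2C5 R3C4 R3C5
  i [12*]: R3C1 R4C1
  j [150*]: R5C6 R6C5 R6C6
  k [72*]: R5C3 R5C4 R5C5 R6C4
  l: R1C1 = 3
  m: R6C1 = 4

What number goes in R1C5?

2

L is a freebie, leaving R1C1 = 3.
Cage j needs product 150, so R5C6 = 5.
Cage m is given, leaving R6C1 = 4.
The 3 cells of cage j must have product 150, which forces R6C5 = 5.
The 3 cells of cage j must have product 150, leaving R6C6 = 6.
Cage h needs product 30, leaving R3C4 = 5.
Column 1 now contains 4, which forces R5C1 = 1.
Cage d's pair has product 4, so R5C2 = 4.
Cage k needs product 72, leaving R6C4 = 2.
In row 1, 6 can only go at R1C2, so R1C2 = 6.
Row 1 needs a 5, and only R1C3 is open for it.
Cage g needs product 80, so R1C4 = 4.
Column 3 now contains 5; hence R2C3 = 4.
The 4 cells of cage g must have product 80; hence R2C4 = 1.
The 4 cells of cage c must have product 90, so R4C2 = 5.
Cage a has product 60, so R2C1 = 5.
Column 2 now contains 5, which forces R2C2 = 2.
Cage b needs product 24, leaving R2C6 = 3.
Cage b has product 24, leaving R3C6 = 4.
Row 2 now contains 3, leaving R2C5 = 6.
The 3 cells of cage h must have product 30; hence R3C5 = 1.
Cage f has product 24; hence R4C5 = 4.
Column 5 now contains 1, which forces R1C5 = 2.
Cage b needs product 24, leaving R1C6 = 1.
Row 3 now contains 1, which forces R3C2 = 3.
1 is placed in column 6; hence R4C6 = 2.
Column 5 now contains 2; hence R5C5 = 3.
3 is placed in column 2, so R6C2 = 1.
Row 6 now contains 1, so R6C3 = 3.
Cage i needs two cells with product 12; hence R3C1 = 2.
The 4 cells of cage c must have product 90, which forces R3C3 = 6.
2 is placed in row 4, which forces R4C1 = 6.
3 is placed in column 3, leaving R4C3 = 1.
The 3 cells of cage f must have product 24, which forces R4C4 = 3.
The 4 cells of cage k must have product 72, leaving R5C3 = 2.
Row 5 now contains 3, which forces R5C4 = 6.
The full grid is 3 6 5 4 2 1 / 5 2 4 1 6 3 / 2 3 6 5 1 4 / 6 5 1 3 4 2 / 1 4 2 6 3 5 / 4 1 3 2 5 6.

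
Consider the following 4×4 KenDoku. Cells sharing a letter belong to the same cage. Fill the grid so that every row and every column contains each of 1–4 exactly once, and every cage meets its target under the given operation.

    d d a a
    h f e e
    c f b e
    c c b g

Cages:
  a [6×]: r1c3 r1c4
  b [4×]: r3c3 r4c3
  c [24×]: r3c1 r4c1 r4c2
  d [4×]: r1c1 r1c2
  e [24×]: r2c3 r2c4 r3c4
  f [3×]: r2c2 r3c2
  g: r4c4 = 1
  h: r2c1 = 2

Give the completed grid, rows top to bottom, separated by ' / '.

Cage h is given, so r2c1 = 2.
Cage g is a single given cell; hence r4c4 = 1.
Cage b needs two cells with product 4; hence r3c3 = 1.
Cage e needs product 24, leaving r3c4 = 2.
Cage c needs product 24; hence r4c2 = 2.
Row 4 already has 1; hence r4c3 = 4.
Cage a's pair has product 6, so r1c3 = 2.
Column 4 already has 2, leaving r1c4 = 3.
Cage f needs two cells with product 3, leaving r2c2 = 1.
4 is placed in column 3, which forces r2c3 = 3.
Cage e has product 24, leaving r2c4 = 4.
Cage c has product 24; hence r3c1 = 4.
Row 3 already has 1; hence r3c2 = 3.
Row 4 already has 4, which forces r4c1 = 3.
4 is placed in column 1; hence r1c1 = 1.
Column 2 already has 1, so r1c2 = 4.

1 4 2 3 / 2 1 3 4 / 4 3 1 2 / 3 2 4 1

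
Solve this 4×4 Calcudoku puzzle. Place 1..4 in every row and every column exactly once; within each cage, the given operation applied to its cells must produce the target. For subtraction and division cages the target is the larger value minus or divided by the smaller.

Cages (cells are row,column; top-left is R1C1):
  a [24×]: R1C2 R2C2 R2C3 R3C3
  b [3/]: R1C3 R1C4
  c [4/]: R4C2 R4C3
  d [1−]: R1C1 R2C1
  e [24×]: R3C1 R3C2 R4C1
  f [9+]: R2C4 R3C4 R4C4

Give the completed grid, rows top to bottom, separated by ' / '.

2 4 3 1 / 1 3 2 4 / 4 2 1 3 / 3 1 4 2

Row 3 needs a 1, and only R3C3 is open for it.
1 is placed in column 3, which forces R1C3 = 3.
Cage b's pair has quotient 3, leaving R1C4 = 1.
Cage c needs two cells with quotient 4, so R4C2 = 1.
1 is placed in column 3, leaving R4C3 = 4.
Cage a has product 24, which forces R1C2 = 4.
Cage a needs product 24; hence R2C2 = 3.
4 is placed in column 3, which forces R2C3 = 2.
Row 2 now contains 2, so R2C4 = 4.
Column 2 now contains 3, leaving R3C2 = 2.
2 is placed in row 3, so R3C4 = 3.
Column 4 already has 3; hence R4C4 = 2.
Row 1 now contains 4, which forces R1C1 = 2.
Row 2 now contains 3, leaving R2C1 = 1.
Row 3 already has 3, which forces R3C1 = 4.
Row 4 already has 2, so R4C1 = 3.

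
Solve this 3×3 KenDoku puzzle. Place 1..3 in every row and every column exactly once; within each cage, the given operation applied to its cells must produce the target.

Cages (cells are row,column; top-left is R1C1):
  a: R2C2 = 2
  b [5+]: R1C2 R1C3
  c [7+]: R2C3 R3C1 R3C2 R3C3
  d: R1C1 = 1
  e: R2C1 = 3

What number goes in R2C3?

1

Cage d is a single given cell, so R1C1 = 1.
Cage e is given, so R2C1 = 3.
Cage a is a single given cell; hence R2C2 = 2.
Cage c needs sum 7, leaving R2C3 = 1.
Column 1 already has 3, which forces R3C1 = 2.
Row 3 now contains 2; hence R3C3 = 3.
Column 2 already has 2, which forces R1C2 = 3.
3 is placed in column 3; hence R1C3 = 2.
Row 3 already has 3, leaving R3C2 = 1.
Completed grid: 1 3 2 / 3 2 1 / 2 1 3.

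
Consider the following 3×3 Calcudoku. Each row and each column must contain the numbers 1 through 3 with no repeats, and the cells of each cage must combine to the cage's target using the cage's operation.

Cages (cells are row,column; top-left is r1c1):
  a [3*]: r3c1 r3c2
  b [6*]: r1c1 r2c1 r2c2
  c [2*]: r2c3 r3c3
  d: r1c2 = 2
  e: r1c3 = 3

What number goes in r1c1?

Cage d is given, which forces r1c2 = 2.
Cage e is given, leaving r1c3 = 3.
3 is placed in row 1, which forces r1c1 = 1.
Cage b needs product 6; hence r2c1 = 2.
The 3 cells of cage b must have product 6, which forces r2c2 = 3.
Row 2 already has 2, so r2c3 = 1.
Column 1 now contains 1, which forces r3c1 = 3.
3 is placed in column 2; hence r3c2 = 1.
1 is placed in column 3, leaving r3c3 = 2.
Filled in: 1 2 3 / 2 3 1 / 3 1 2.

1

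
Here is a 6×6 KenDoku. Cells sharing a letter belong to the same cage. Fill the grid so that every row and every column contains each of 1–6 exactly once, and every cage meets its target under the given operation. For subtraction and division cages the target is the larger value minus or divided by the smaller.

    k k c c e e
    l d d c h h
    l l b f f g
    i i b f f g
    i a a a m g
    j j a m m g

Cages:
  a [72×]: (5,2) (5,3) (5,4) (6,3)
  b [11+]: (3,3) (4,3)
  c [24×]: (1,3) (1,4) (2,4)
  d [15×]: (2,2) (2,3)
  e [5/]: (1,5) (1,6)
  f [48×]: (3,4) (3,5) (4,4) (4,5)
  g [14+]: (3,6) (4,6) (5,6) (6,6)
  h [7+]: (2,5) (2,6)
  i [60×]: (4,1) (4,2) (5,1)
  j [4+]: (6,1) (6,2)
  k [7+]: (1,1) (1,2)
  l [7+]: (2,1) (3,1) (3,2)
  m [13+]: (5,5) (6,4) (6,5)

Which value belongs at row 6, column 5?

In column 4, 5 can only go at (6,4), so (6,4) = 5.
In column 3, 1 can only go at (5,3), so (5,3) = 1.
Column 3 needs a 2, and only (1,3) is open for it.
The only place for 6 in row 1 is (1,4).
Cage c has product 24; hence (2,4) = 2.
Row 2 needs a 4, and only (2,1) is open for it.
4 is placed in column 1, so (1,1) = 3.
Cage k's pair has sum 7; hence (1,2) = 4.
Column 1 now contains 3, so (6,1) = 1.
Row 6 already has 1, so (6,2) = 3.
Column 2 now contains 3, so (2,2) = 5.
Cage d's pair has product 15, which forces (2,3) = 3.
Column 1 now contains 1, which forces (3,1) = 2.
The 3 cells of cage l must have sum 7; hence (3,2) = 1.
Column 2 now contains 3, so (5,2) = 6.
The 4 cells of cage a must have product 72, leaving (5,4) = 3.
Row 5 now contains 6, leaving (5,5) = 2.
The 4 cells of cage a must have product 72, which forces (6,3) = 4.
Column 5 already has 2, so (6,5) = 6.
6 is placed in row 6, leaving (6,6) = 2.
Column 5 now contains 6; hence (2,5) = 1.
Cage h's pair has sum 7; hence (2,6) = 6.
Column 4 now contains 3, leaving (3,4) = 4.
Cage f needs product 48, leaving (3,5) = 3.
Row 3 already has 3, so (3,6) = 5.
Cage i has product 60, so (4,1) = 6.
6 is placed in column 2, which forces (4,2) = 2.
Row 4 now contains 6, leaving (4,3) = 5.
The 4 cells of cage f must have product 48; hence (4,4) = 1.
The 4 cells of cage f must have product 48, which forces (4,5) = 4.
Row 4 already has 4, which forces (4,6) = 3.
Row 5 now contains 6; hence (5,1) = 5.
5 is placed in column 6, which forces (5,6) = 4.
Column 5 now contains 1, so (1,5) = 5.
5 is placed in column 6; hence (1,6) = 1.
Row 3 now contains 5, leaving (3,3) = 6.
The full grid is 3 4 2 6 5 1 / 4 5 3 2 1 6 / 2 1 6 4 3 5 / 6 2 5 1 4 3 / 5 6 1 3 2 4 / 1 3 4 5 6 2.

6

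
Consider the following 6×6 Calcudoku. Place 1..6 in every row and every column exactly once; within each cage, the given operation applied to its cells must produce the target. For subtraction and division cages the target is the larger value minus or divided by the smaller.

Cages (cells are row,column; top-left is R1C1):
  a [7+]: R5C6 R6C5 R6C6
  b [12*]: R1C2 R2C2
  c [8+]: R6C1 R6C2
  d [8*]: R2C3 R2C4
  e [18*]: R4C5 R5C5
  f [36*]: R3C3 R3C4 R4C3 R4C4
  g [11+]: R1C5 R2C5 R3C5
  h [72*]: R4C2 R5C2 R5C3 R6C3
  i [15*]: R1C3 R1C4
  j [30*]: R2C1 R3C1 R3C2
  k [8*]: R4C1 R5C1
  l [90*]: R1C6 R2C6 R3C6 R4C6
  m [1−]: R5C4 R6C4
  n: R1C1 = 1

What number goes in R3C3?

Cage n is given, which forces R1C1 = 1.
The only place for 5 in row 4 is R4C6.
Row 5 needs a 5, and only R5C4 is open for it.
Cage i's pair has product 15; hence R1C3 = 5.
5 is placed in column 4; hence R1C4 = 3.
Row 1 now contains 3, leaving R1C6 = 6.
The only place for 4 in row 3 is R3C5.
4 is placed in column 5; hence R1C5 = 2.
Cage g needs sum 11, leaving R2C5 = 5.
2 is placed in row 1, which forces R1C2 = 4.
The two cells of cage b must have product 12; hence R2C2 = 3.
3 is placed in row 2, leaving R2C6 = 1.
1 is placed in column 6, leaving R3C6 = 3.
Cage j needs product 30; hence R2C1 = 6.
Cage j needs product 30, leaving R3C1 = 5.
Cage j needs product 30, so R3C2 = 1.
The 3 cells of cage a must have sum 7, so R6C5 = 1.
Cage f has product 36; hence R4C3 = 3.
Cage f has product 36, leaving R4C4 = 1.
3 is placed in row 4, which forces R4C5 = 6.
6 is placed in column 5; hence R5C5 = 3.
Row 4 already has 6; hence R4C2 = 2.
Cage h has product 72; hence R5C2 = 6.
The 4 cells of cage h must have product 72; hence R5C3 = 1.
6 is placed in column 2, which forces R6C2 = 5.
Cage h needs product 72, which forces R6C3 = 6.
Row 6 now contains 6; hence R6C4 = 4.
Row 6 now contains 4, so R6C6 = 2.
Cage d needs two cells with product 8, leaving R2C3 = 4.
4 is placed in column 4, leaving R2C4 = 2.
Column 3 now contains 6; hence R3C3 = 2.
Cage f has product 36, leaving R3C4 = 6.
Row 4 already has 2; hence R4C1 = 4.
Cage k needs two cells with product 8, leaving R5C1 = 2.
Column 6 now contains 2; hence R5C6 = 4.
Row 6 already has 2, which forces R6C1 = 3.
Filled in: 1 4 5 3 2 6 / 6 3 4 2 5 1 / 5 1 2 6 4 3 / 4 2 3 1 6 5 / 2 6 1 5 3 4 / 3 5 6 4 1 2.

2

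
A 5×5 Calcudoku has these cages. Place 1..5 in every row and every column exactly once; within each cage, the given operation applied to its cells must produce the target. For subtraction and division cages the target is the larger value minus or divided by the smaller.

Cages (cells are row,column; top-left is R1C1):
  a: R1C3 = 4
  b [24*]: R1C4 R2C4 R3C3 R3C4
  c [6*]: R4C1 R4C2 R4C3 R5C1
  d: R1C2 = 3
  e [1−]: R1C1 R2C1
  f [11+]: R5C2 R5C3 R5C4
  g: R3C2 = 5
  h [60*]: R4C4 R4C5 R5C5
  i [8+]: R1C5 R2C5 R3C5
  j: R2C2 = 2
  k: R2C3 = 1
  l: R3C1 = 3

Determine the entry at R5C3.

Cage d is a single given cell, so R1C2 = 3.
Cage a is a single given cell, leaving R1C3 = 4.
Cage j is a single given cell, so R2C2 = 2.
Cage k is given, which forces R2C3 = 1.
Cage l is given, which forces R3C1 = 3.
G is a freebie; hence R3C2 = 5.
3 is placed in row 3, so R3C3 = 2.
Column 1 already has 3, so R4C1 = 2.
2 is placed in column 2; hence R4C2 = 1.
2 is placed in column 3, leaving R4C3 = 3.
Cage c needs product 6; hence R5C1 = 1.
Column 2 now contains 5; hence R5C2 = 4.
2 is placed in column 3, which forces R5C3 = 5.
Row 5 now contains 5, so R5C4 = 2.
Row 5 now contains 5, so R5C5 = 3.
1 is placed in column 1; hence R1C1 = 5.
2 is placed in column 4, leaving R1C4 = 1.
Cage i has sum 8, so R1C5 = 2.
Cage e's pair has difference 1, which forces R2C1 = 4.
Cage b needs product 24, so R2C4 = 3.
The 3 cells of cage i must have sum 8; hence R2C5 = 5.
Cage b has product 24, so R3C4 = 4.
Cage i has sum 8; hence R3C5 = 1.
Column 4 now contains 4, leaving R4C4 = 5.
Column 5 already has 5, which forces R4C5 = 4.
Completed grid: 5 3 4 1 2 / 4 2 1 3 5 / 3 5 2 4 1 / 2 1 3 5 4 / 1 4 5 2 3.

5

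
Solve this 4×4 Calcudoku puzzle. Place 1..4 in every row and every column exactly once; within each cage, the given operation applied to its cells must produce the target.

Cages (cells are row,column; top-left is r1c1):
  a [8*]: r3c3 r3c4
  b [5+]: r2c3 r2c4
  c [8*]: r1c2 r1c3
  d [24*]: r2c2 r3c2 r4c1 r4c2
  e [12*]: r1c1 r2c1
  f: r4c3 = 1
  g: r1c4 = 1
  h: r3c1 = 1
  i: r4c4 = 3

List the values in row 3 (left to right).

G is a freebie, leaving r1c4 = 1.
Cage h is a single given cell; hence r3c1 = 1.
Cage f is given, leaving r4c3 = 1.
Cage i is a single given cell; hence r4c4 = 3.
The 4 cells of cage d must have product 24; hence r2c2 = 1.
The two cells of cage b must have sum 5, so r2c3 = 3.
Cage b's pair has sum 5, so r2c4 = 2.
Cage d needs product 24; hence r3c2 = 3.
2 is placed in column 4; hence r3c4 = 4.
The two cells of cage e must have product 12, leaving r1c1 = 3.
Row 2 already has 3, leaving r2c1 = 4.
Row 3 now contains 4, so r3c3 = 2.
Column 1 now contains 4, leaving r4c1 = 2.
Row 4 already has 2, so r4c2 = 4.
Column 2 already has 4, leaving r1c2 = 2.
Column 3 already has 2, so r1c3 = 4.
Completed grid: 3 2 4 1 / 4 1 3 2 / 1 3 2 4 / 2 4 1 3.

1 3 2 4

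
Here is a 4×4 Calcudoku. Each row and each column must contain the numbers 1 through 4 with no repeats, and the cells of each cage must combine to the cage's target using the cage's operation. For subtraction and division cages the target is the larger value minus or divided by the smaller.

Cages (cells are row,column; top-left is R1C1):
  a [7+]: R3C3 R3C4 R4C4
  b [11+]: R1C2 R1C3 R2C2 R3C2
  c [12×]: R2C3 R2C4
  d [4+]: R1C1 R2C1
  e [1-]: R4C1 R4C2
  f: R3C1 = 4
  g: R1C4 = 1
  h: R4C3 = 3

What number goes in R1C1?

Cage g is a single given cell; hence R1C4 = 1.
Cage f is a single given cell, so R3C1 = 4.
Cage h is given, leaving R4C3 = 3.
1 is placed in row 1, which forces R1C1 = 3.
The two cells of cage d must have sum 4; hence R2C1 = 1.
3 is placed in column 3; hence R2C3 = 4.
Cage c needs two cells with product 12, leaving R2C4 = 3.
Column 4 already has 3, which forces R3C4 = 2.
Column 1 already has 1; hence R4C1 = 2.
Row 4 now contains 2; hence R4C2 = 1.
Column 4 already has 2, leaving R4C4 = 4.
The 4 cells of cage b must have sum 11, which forces R1C2 = 4.
4 is placed in column 3; hence R1C3 = 2.
Row 2 already has 3, leaving R2C2 = 2.
Column 2 now contains 1, leaving R3C2 = 3.
Row 3 already has 2; hence R3C3 = 1.
Filled in: 3 4 2 1 / 1 2 4 3 / 4 3 1 2 / 2 1 3 4.

3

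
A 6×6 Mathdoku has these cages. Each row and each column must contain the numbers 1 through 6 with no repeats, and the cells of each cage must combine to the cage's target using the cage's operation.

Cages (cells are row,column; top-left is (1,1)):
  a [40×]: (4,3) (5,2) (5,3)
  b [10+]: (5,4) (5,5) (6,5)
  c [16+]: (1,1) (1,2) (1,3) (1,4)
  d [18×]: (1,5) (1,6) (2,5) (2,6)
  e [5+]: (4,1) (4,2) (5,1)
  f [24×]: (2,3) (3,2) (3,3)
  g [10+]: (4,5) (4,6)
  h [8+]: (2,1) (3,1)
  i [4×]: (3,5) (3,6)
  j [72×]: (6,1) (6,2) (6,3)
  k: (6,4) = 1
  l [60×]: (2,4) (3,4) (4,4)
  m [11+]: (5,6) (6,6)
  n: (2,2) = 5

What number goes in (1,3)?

1

N is a freebie, so (2,2) = 5.
Cage k is given; hence (6,4) = 1.
Row 6 needs a 2, and only (6,5) is open for it.
Row 5 needs a 1, and only (5,1) is open for it.
Column 1 already has 1; hence (4,1) = 3.
The 3 cells of cage e must have sum 5, which forces (4,2) = 1.
In row 3, 5 can only go at (3,4), so (3,4) = 5.
The only place for 4 in row 2 is (2,3).
Cage a needs product 40; hence (5,2) = 4.
Cage j has product 72, so (6,1) = 4.
The only place for 4 in row 1 is (1,4).
The 4 cells of cage c must have sum 16, leaving (1,1) = 5.
The 4 cells of cage c must have sum 16, leaving (1,2) = 6.
The 4 cells of cage c must have sum 16; hence (1,3) = 1.
Row 1 already has 1, which forces (1,5) = 3.
3 is placed in row 1, so (1,6) = 2.
Column 2 now contains 6, leaving (6,2) = 3.
Row 6 already has 3; hence (6,3) = 6.
Row 6 already has 6, so (6,6) = 5.
Cage d has product 18, so (2,5) = 1.
Cage d needs product 18, which forces (2,6) = 3.
Column 2 now contains 3, leaving (3,2) = 2.
Cage f has product 24, leaving (3,3) = 3.
Column 5 now contains 1; hence (3,5) = 4.
4 is placed in row 3, leaving (3,6) = 1.
4 is placed in column 5, which forces (4,5) = 6.
Row 4 now contains 6, which forces (4,6) = 4.
Column 5 now contains 6, leaving (5,5) = 5.
5 is placed in column 6; hence (5,6) = 6.
Cage h's pair has sum 8, leaving (2,1) = 2.
Cage l needs product 60, leaving (2,4) = 6.
Row 3 already has 2, so (3,1) = 6.
Cage a has product 40, so (4,3) = 5.
Row 4 now contains 6, which forces (4,4) = 2.
Row 5 already has 5, which forces (5,3) = 2.
The 3 cells of cage b must have sum 10, which forces (5,4) = 3.
The full grid is 5 6 1 4 3 2 / 2 5 4 6 1 3 / 6 2 3 5 4 1 / 3 1 5 2 6 4 / 1 4 2 3 5 6 / 4 3 6 1 2 5.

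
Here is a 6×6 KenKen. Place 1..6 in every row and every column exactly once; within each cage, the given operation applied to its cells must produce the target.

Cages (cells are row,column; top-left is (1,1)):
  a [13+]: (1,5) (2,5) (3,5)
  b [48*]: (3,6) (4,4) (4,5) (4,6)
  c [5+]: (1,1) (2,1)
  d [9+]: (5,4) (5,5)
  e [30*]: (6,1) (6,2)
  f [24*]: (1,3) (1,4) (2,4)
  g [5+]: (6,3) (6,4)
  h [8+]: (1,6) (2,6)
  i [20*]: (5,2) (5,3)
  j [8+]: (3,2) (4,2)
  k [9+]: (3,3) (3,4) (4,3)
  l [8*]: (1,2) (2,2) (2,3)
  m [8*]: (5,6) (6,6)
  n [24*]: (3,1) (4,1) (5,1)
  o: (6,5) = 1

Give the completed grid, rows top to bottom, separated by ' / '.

2 1 6 4 5 3 / 3 2 4 1 6 5 / 4 3 1 5 2 6 / 6 5 3 2 4 1 / 1 4 5 6 3 2 / 5 6 2 3 1 4

O is a freebie, so (6,5) = 1.
In row 5, 1 can only go at (5,1), so (5,1) = 1.
Row 5 needs a 2, and only (5,6) is open for it.
Column 6 already has 2, which forces (6,6) = 4.
The only place for 5 in column 1 is (6,1).
5 is placed in row 6; hence (6,2) = 6.
The 3 cells of cage n must have product 24, which forces (3,1) = 4.
{2, 4} are confined to (4,4) and (4,5) in row 4, leaving (4,1) = 6.
Row 4 already has 6, which forces (4,6) = 1.
1 is placed in column 6, which forces (3,6) = 6.
In row 3, 2 can only go at (3,5), so (3,5) = 2.
Cage b has product 48, so (4,4) = 2.
2 is placed in column 5, so (4,5) = 4.
Column 4 already has 2; hence (6,4) = 3.
Column 4 now contains 3, so (5,4) = 6.
The two cells of cage d must have sum 9, which forces (5,5) = 3.
Row 6 now contains 3; hence (6,3) = 2.
Cage f has product 24; hence (1,3) = 6.
Row 1 now contains 6, leaving (1,5) = 5.
5 is placed in row 1, so (1,6) = 3.
Column 5 already has 5, leaving (2,5) = 6.
Column 6 now contains 3, which forces (2,6) = 5.
Row 1 now contains 3; hence (1,1) = 2.
Cage c needs two cells with sum 5, leaving (2,1) = 3.
The 3 cells of cage l must have product 8; hence (2,2) = 2.
In column 2, 1 can only go at (1,2), so (1,2) = 1.
1 is placed in row 1, leaving (1,4) = 4.
The 3 cells of cage l must have product 8; hence (2,3) = 4.
Cage f has product 24, which forces (2,4) = 1.
1 is placed in column 4, leaving (3,4) = 5.
4 is placed in column 3, leaving (5,3) = 5.
5 is placed in row 3, which forces (3,2) = 3.
The 3 cells of cage k must have sum 9, so (3,3) = 1.
The two cells of cage j must have sum 8; hence (4,2) = 5.
Column 3 now contains 5, so (4,3) = 3.
5 is placed in row 5, leaving (5,2) = 4.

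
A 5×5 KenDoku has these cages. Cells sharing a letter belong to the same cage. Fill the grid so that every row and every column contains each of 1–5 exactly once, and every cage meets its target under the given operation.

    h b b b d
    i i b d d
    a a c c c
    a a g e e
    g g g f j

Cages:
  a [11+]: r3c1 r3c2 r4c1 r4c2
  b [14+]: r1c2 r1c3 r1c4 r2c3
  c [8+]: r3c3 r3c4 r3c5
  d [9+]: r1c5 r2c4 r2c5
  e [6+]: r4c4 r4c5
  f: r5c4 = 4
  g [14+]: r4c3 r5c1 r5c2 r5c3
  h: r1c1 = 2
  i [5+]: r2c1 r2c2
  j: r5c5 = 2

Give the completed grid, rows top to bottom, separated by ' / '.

2 4 3 5 1 / 4 1 2 3 5 / 5 2 4 1 3 / 1 3 5 2 4 / 3 5 1 4 2

H is a freebie, so r1c1 = 2.
Cage f is given, leaving r5c4 = 4.
Cage j is given, leaving r5c5 = 2.
Cage g needs sum 14, leaving r4c3 = 5.
Cage e's pair has sum 6, so r4c4 = 2.
Cage e needs two cells with sum 6, leaving r4c5 = 4.
Cage b needs sum 14, so r1c2 = 4.
Cage b has sum 14, so r1c4 = 5.
Cage d has sum 9, leaving r2c5 = 5.
Cage c has sum 8; hence r3c3 = 4.
Cage b needs sum 14, leaving r1c3 = 3.
Row 1 already has 3, which forces r1c5 = 1.
Column 3 already has 4, so r2c3 = 2.
Row 3 now contains 4; hence r3c1 = 5.
The 4 cells of cage a must have sum 11, which forces r3c2 = 2.
Column 5 now contains 1, which forces r3c5 = 3.
3 is placed in column 3, which forces r5c3 = 1.
The two cells of cage i must have sum 5; hence r2c1 = 4.
Row 2 already has 2, leaving r2c2 = 1.
Cage d needs sum 9, leaving r2c4 = 3.
3 is placed in row 3, so r3c4 = 1.
Column 2 already has 1, which forces r4c2 = 3.
Row 5 already has 1, so r5c1 = 3.
Cage g needs sum 14; hence r5c2 = 5.
Row 4 already has 3; hence r4c1 = 1.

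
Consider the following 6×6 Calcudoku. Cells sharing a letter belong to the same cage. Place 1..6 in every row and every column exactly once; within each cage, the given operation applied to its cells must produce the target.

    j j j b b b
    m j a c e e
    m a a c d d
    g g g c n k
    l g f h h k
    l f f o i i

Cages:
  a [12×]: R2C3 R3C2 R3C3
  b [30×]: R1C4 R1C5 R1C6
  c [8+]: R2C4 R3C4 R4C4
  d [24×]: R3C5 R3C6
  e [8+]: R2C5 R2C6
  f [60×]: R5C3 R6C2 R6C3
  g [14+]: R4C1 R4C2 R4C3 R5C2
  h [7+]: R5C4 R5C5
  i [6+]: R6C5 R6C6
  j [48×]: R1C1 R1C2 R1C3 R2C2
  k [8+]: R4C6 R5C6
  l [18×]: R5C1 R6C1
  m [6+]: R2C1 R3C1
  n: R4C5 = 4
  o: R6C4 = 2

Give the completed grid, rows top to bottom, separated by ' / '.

Cage n is given, leaving R4C5 = 4.
Cage o is given; hence R6C4 = 2.
Column 5 now contains 4, so R3C5 = 6.
The two cells of cage d must have product 24, which forces R3C6 = 4.
The 3 cells of cage c must have sum 8, so R2C4 = 4.
The only place for 5 in row 3 is R3C1.
Column 1 now contains 5, so R2C1 = 1.
The only place for 4 in column 1 is R1C1.
Column 1 needs a 2, and only R4C1 is open for it.
Cage f needs product 60, leaving R5C3 = 5.
Row 5 now contains 5, so R5C4 = 6.
Row 5 already has 6, leaving R5C1 = 3.
Cage h's pair has sum 7, so R5C5 = 1.
Row 5 already has 3; hence R5C6 = 2.
The two cells of cage l must have product 18, which forces R6C1 = 6.
Column 5 now contains 1, leaving R6C5 = 5.
Row 6 already has 5, which forces R6C6 = 1.
The 3 cells of cage b must have product 30; hence R1C5 = 2.
Column 5 already has 5, leaving R2C5 = 3.
Cage e needs two cells with sum 8, so R2C6 = 5.
The 4 cells of cage g must have sum 14; hence R4C2 = 5.
The 4 cells of cage g must have sum 14, leaving R4C3 = 3.
3 is placed in row 4, so R4C4 = 1.
Cage k's pair has sum 8; hence R4C6 = 6.
Row 5 now contains 1, leaving R5C2 = 4.
Column 2 now contains 4, so R6C2 = 3.
Column 3 already has 3, so R6C3 = 4.
Cage b needs product 30, leaving R1C4 = 5.
Column 6 already has 5, so R1C6 = 3.
The 4 cells of cage j must have product 48, leaving R2C2 = 2.
Cage a has product 12, leaving R2C3 = 6.
2 is placed in column 2, so R3C2 = 1.
1 is placed in row 3, which forces R3C3 = 2.
Column 4 already has 1, so R3C4 = 3.
Column 2 already has 1, leaving R1C2 = 6.
Column 3 now contains 6, leaving R1C3 = 1.

4 6 1 5 2 3 / 1 2 6 4 3 5 / 5 1 2 3 6 4 / 2 5 3 1 4 6 / 3 4 5 6 1 2 / 6 3 4 2 5 1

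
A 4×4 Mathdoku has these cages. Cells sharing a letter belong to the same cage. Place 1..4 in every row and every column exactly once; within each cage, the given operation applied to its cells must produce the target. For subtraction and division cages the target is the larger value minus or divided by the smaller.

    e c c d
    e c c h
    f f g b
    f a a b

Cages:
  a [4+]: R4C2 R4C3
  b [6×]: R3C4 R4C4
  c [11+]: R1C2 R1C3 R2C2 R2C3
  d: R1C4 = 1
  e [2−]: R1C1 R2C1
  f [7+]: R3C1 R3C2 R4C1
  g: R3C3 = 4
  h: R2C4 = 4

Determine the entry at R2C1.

1

Cage d is given, which forces R1C4 = 1.
Cage h is a single given cell, which forces R2C4 = 4.
Cage g is given, leaving R3C3 = 4.
Cage c has sum 11, so R1C2 = 4.
4 is placed in row 1, leaving R1C1 = 3.
Row 1 already has 3, so R1C3 = 2.
Cage e needs two cells with difference 2; hence R2C1 = 1.
1 is placed in row 2, leaving R2C3 = 3.
Column 1 already has 1, which forces R3C1 = 2.
Row 3 already has 2; hence R3C4 = 3.
Column 1 now contains 2; hence R4C1 = 4.
Column 3 now contains 3, leaving R4C3 = 1.
Column 4 now contains 3; hence R4C4 = 2.
Row 2 now contains 3, so R2C2 = 2.
3 is placed in row 3; hence R3C2 = 1.
1 is placed in row 4, so R4C2 = 3.
Filled in: 3 4 2 1 / 1 2 3 4 / 2 1 4 3 / 4 3 1 2.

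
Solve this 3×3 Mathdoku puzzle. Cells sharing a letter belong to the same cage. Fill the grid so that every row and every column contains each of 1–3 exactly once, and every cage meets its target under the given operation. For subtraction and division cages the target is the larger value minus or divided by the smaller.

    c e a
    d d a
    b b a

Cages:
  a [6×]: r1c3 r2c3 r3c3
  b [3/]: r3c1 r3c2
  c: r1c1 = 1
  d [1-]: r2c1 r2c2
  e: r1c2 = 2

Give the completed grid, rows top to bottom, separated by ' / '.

1 2 3 / 2 3 1 / 3 1 2

Cage c is given, which forces r1c1 = 1.
Cage e is given; hence r1c2 = 2.
2 is placed in row 1, which forces r1c3 = 3.
Column 1 already has 1, leaving r3c1 = 3.
3 is placed in row 3, leaving r3c2 = 1.
1 is placed in row 3, so r3c3 = 2.
3 is placed in column 1, which forces r2c1 = 2.
Column 2 already has 1, which forces r2c2 = 3.
2 is placed in column 3; hence r2c3 = 1.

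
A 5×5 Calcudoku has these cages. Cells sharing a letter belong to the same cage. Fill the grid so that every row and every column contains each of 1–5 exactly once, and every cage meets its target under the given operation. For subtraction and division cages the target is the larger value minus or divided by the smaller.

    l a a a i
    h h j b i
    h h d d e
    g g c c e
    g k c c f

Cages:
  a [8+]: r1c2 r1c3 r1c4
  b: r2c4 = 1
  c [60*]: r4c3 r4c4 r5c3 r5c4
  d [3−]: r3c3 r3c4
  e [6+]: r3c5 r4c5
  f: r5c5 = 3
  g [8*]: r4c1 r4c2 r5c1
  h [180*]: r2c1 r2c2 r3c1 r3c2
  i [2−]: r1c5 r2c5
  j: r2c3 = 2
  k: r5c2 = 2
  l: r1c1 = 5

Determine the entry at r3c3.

Cage l is given, which forces r1c1 = 5.
Cage j is a single given cell, leaving r2c3 = 2.
Cage b is given, which forces r2c4 = 1.
K is a freebie, so r5c2 = 2.
F is a freebie; hence r5c5 = 3.
Cage i's pair has difference 2; hence r1c5 = 2.
The two cells of cage i must have difference 2; hence r2c5 = 4.
Cage g needs product 8; hence r4c1 = 2.
4 is placed in row 2, leaving r2c1 = 3.
Cage h needs product 180; hence r2c2 = 5.
Cage h has product 180, which forces r3c1 = 4.
Cage h needs product 180, which forces r3c2 = 3.
4 is placed in row 3, so r3c4 = 2.
Column 1 now contains 4, leaving r5c1 = 1.
Cage d's pair has difference 3, which forces r3c3 = 5.
Row 3 already has 5, so r3c5 = 1.
Cage g needs product 8, leaving r4c2 = 4.
Cage c needs product 60, so r4c3 = 1.
Cage c has product 60, leaving r4c4 = 3.
Column 5 now contains 1, leaving r4c5 = 5.
Column 3 now contains 5, so r5c3 = 4.
4 is placed in row 5, leaving r5c4 = 5.
Column 2 already has 4, so r1c2 = 1.
4 is placed in column 3; hence r1c3 = 3.
Column 4 already has 3, which forces r1c4 = 4.
Filled in: 5 1 3 4 2 / 3 5 2 1 4 / 4 3 5 2 1 / 2 4 1 3 5 / 1 2 4 5 3.

5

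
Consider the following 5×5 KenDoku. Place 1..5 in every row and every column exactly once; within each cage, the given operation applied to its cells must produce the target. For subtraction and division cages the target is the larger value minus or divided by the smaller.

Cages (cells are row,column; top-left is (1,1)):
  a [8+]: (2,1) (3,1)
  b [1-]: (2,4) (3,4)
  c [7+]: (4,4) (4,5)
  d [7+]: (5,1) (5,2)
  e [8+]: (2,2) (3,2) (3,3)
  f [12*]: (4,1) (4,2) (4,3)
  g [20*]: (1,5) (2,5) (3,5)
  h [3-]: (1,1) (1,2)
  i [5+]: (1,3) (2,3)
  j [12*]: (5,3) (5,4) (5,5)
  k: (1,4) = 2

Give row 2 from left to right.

Cage k is a single given cell, so (1,4) = 2.
The only place for 3 in row 1 is (1,3).
Cage i needs two cells with sum 5; hence (2,3) = 2.
The only place for 5 in row 1 is (1,5).
The only place for 2 in row 3 is (3,2).
In row 4, 2 can only go at (4,5), so (4,5) = 2.
Cage c needs two cells with sum 7, leaving (4,4) = 5.
The only place for 2 in row 5 is (5,1).
Cage d needs two cells with sum 7, leaving (5,2) = 5.
Column 2 now contains 5, leaving (2,2) = 1.
1 is placed in row 2; hence (2,5) = 4.
Cage e has sum 8, so (3,3) = 5.
4 is placed in column 5, so (3,5) = 1.
Column 5 now contains 1, which forces (5,5) = 3.
Cage h needs two cells with difference 3, so (1,1) = 1.
Column 2 now contains 1, leaving (1,2) = 4.
Cage a needs two cells with sum 8, leaving (2,1) = 5.
4 is placed in row 2, which forces (2,4) = 3.
Row 3 now contains 5, leaving (3,1) = 3.
The two cells of cage b must have difference 1, so (3,4) = 4.
Column 1 now contains 3; hence (4,1) = 4.
4 is placed in column 2, leaving (4,2) = 3.
Row 4 already has 4, leaving (4,3) = 1.
Column 3 now contains 1, leaving (5,3) = 4.
Column 4 already has 4; hence (5,4) = 1.
The full grid is 1 4 3 2 5 / 5 1 2 3 4 / 3 2 5 4 1 / 4 3 1 5 2 / 2 5 4 1 3.

5 1 2 3 4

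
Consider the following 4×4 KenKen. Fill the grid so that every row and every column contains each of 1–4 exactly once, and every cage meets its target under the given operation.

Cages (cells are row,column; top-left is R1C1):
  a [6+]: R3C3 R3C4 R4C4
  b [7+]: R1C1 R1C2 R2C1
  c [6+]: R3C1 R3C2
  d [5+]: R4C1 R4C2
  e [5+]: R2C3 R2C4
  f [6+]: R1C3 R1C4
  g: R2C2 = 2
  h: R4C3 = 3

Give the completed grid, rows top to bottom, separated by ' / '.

G is a freebie; hence R2C2 = 2.
Column 2 already has 2, so R3C2 = 4.
Cage h is given, which forces R4C3 = 3.
Row 3 now contains 4; hence R3C1 = 2.
Row 3 now contains 2, which forces R3C3 = 1.
The 3 cells of cage a must have sum 6, so R3C4 = 3.
Cage d needs two cells with sum 5, so R4C1 = 4.
Row 4 already has 3; hence R4C2 = 1.
1 is placed in row 4, so R4C4 = 2.
Column 1 already has 2, which forces R1C1 = 1.
Column 2 already has 1, which forces R1C2 = 3.
The two cells of cage f must have sum 6; hence R1C3 = 2.
Column 4 now contains 2, so R1C4 = 4.
Column 1 already has 4, leaving R2C1 = 3.
Column 3 now contains 1, which forces R2C3 = 4.
Cage e's pair has sum 5, leaving R2C4 = 1.

1 3 2 4 / 3 2 4 1 / 2 4 1 3 / 4 1 3 2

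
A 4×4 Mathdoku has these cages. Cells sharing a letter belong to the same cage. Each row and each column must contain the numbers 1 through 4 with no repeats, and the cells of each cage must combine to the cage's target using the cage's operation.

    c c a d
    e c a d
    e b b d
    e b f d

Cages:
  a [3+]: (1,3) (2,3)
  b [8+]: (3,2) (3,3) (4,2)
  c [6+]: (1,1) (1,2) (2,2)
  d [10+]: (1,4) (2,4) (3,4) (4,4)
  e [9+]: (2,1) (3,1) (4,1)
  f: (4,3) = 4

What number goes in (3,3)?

3

Cage f is given, so (4,3) = 4.
The only place for 1 in column 1 is (1,1).
Row 1 now contains 1; hence (1,3) = 2.
The two cells of cage a must have sum 3, which forces (2,3) = 1.
Column 3 now contains 1, leaving (3,3) = 3.
The 3 cells of cage c must have sum 6; hence (1,2) = 3.
3 is placed in row 1, which forces (1,4) = 4.
Cage c has sum 6, which forces (2,2) = 2.
Row 2 already has 2, leaving (2,4) = 3.
2 is placed in column 2; hence (3,2) = 4.
3 is placed in column 2, leaving (4,2) = 1.
Row 4 already has 1, so (4,4) = 2.
Row 2 now contains 3; hence (2,1) = 4.
Row 3 now contains 4, which forces (3,1) = 2.
Column 4 now contains 2, which forces (3,4) = 1.
Row 4 now contains 2, leaving (4,1) = 3.
Filled in: 1 3 2 4 / 4 2 1 3 / 2 4 3 1 / 3 1 4 2.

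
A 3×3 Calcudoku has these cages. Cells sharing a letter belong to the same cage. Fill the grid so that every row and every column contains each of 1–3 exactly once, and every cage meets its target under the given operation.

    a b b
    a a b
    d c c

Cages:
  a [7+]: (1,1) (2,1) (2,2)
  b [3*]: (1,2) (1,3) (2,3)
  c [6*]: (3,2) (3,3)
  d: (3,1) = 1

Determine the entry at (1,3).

Cage b needs product 3, which forces (1,2) = 1.
Cage b needs product 3, so (1,3) = 3.
The 3 cells of cage b must have product 3, which forces (2,3) = 1.
Cage d is given, which forces (3,1) = 1.
3 is placed in column 3, which forces (3,3) = 2.
Row 1 already has 3, leaving (1,1) = 2.
Row 2 now contains 1, which forces (2,1) = 3.
Cage a has sum 7, leaving (2,2) = 2.
2 is placed in row 3, so (3,2) = 3.
Completed grid: 2 1 3 / 3 2 1 / 1 3 2.

3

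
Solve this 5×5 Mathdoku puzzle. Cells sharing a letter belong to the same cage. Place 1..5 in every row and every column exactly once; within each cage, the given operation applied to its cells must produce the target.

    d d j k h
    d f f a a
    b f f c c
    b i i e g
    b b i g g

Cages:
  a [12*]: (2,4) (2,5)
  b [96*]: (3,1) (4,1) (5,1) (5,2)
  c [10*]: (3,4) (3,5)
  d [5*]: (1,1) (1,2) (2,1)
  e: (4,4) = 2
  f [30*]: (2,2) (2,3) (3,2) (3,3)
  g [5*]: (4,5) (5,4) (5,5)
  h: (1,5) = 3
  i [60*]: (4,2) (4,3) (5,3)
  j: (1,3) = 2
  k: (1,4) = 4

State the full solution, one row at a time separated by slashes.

The 3 cells of cage d must have product 5, leaving (1,1) = 5.
The 3 cells of cage d must have product 5; hence (1,2) = 1.
J is a freebie, so (1,3) = 2.
Cage k is given, leaving (1,4) = 4.
H is a freebie; hence (1,5) = 3.
The 3 cells of cage d must have product 5, leaving (2,1) = 1.
4 is placed in column 4, which forces (2,4) = 3.
3 is placed in column 5, which forces (2,5) = 4.
Cage e is given, which forces (4,4) = 2.
Cage g has product 5, leaving (4,5) = 1.
Cage b needs product 96; hence (5,2) = 4.
Cage g needs product 5, which forces (5,4) = 1.
The 3 cells of cage g must have product 5, which forces (5,5) = 5.
The 4 cells of cage f must have product 30, so (2,2) = 2.
Row 2 already has 3; hence (2,3) = 5.
The 4 cells of cage f must have product 30, leaving (3,2) = 3.
Cage f needs product 30; hence (3,3) = 1.
2 is placed in column 4, which forces (3,4) = 5.
5 is placed in column 5, which forces (3,5) = 2.
Cage i needs product 60, so (4,2) = 5.
The 3 cells of cage i must have product 60; hence (4,3) = 4.
Row 5 already has 5, so (5,3) = 3.
Row 3 already has 2; hence (3,1) = 4.
4 is placed in row 4, which forces (4,1) = 3.
Row 5 already has 3, which forces (5,1) = 2.

5 1 2 4 3 / 1 2 5 3 4 / 4 3 1 5 2 / 3 5 4 2 1 / 2 4 3 1 5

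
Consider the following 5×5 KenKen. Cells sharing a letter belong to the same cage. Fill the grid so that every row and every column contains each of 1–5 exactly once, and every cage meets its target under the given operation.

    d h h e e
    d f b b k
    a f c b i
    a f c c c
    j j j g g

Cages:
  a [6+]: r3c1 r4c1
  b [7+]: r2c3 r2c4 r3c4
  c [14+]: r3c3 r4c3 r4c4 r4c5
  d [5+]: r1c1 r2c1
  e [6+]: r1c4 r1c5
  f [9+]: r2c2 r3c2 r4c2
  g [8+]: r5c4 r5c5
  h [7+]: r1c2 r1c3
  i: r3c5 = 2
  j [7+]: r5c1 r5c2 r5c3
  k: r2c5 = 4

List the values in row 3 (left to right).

1 3 5 4 2

K is a freebie, leaving r2c5 = 4.
Cage i is given, so r3c5 = 2.
Row 1 needs a 2, and only r1c1 is open for it.
Cage d's pair has sum 5; hence r2c1 = 3.
Column 1 needs a 4, and only r5c1 is open for it.
The only place for 2 in row 4 is r4c4.
In column 4, 3 can only go at r5c4, so r5c4 = 3.
Row 5 already has 3, which forces r5c5 = 5.
Cage e's pair has sum 6, which forces r1c4 = 5.
Column 5 now contains 5, leaving r1c5 = 1.
Column 4 now contains 5; hence r2c4 = 1.
Column 4 now contains 1, leaving r3c4 = 4.
Column 5 now contains 5; hence r4c5 = 3.
Row 2 now contains 1, which forces r2c3 = 2.
Cage f has sum 9, so r3c2 = 3.
Row 3 now contains 4, which forces r3c3 = 5.
The 4 cells of cage c must have sum 14; hence r4c3 = 4.
Column 3 now contains 2, leaving r5c3 = 1.
3 is placed in column 2, which forces r1c2 = 4.
4 is placed in column 3, so r1c3 = 3.
Row 2 already has 2; hence r2c2 = 5.
Row 3 now contains 5, leaving r3c1 = 1.
The two cells of cage a must have sum 6, leaving r4c1 = 5.
4 is placed in row 4, so r4c2 = 1.
Row 5 now contains 1, which forces r5c2 = 2.
Filled in: 2 4 3 5 1 / 3 5 2 1 4 / 1 3 5 4 2 / 5 1 4 2 3 / 4 2 1 3 5.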